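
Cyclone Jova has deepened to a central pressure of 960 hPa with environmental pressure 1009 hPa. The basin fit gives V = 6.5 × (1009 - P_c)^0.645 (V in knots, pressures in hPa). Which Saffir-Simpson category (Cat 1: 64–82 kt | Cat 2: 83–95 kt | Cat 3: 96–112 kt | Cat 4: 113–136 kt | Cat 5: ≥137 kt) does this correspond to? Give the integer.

1

ΔP = 1009 − 960 = 49 hPa.
V ≈ 6.5 × 49^0.645 = 6.5 × 12.31 ≈ 80 kt.
80 kt falls in the Category 1 band.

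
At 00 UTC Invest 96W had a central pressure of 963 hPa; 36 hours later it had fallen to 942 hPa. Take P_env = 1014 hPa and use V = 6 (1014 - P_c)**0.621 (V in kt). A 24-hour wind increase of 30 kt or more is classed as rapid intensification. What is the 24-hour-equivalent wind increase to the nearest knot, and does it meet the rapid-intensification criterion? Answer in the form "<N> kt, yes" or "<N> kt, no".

V₁: ΔP = 51, V ≈ 6 × 51^0.621 ≈ 68.95 kt.
V₂: ΔP = 72, V ≈ 6 × 72^0.621 ≈ 85.42 kt.
ΔV over 36 h = 16.47 kt → 24 h equivalent = 16.47 × 24/36 ≈ 10.98 kt.
11 kt < 30 kt ⇒ not rapid intensification.

11 kt, no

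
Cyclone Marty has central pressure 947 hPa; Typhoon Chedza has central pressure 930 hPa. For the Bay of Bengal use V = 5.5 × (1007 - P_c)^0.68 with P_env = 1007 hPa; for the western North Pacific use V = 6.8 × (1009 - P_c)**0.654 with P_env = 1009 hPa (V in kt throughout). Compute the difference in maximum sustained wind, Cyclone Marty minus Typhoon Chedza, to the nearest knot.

Cyclone Marty: ΔP = 60; V ≈ 5.5 × 60^0.68 ≈ 89.02 kt.
Typhoon Chedza: ΔP = 79; V ≈ 6.8 × 79^0.654 ≈ 118.46 kt.
Difference ≈ 89.02 − 118.46 = -29.44 → -29 kt.

-29 kt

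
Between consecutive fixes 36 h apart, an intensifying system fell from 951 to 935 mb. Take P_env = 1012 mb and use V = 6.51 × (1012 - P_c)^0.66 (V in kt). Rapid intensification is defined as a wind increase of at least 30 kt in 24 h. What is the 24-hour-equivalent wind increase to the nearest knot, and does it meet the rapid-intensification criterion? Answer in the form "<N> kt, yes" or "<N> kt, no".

V₁: ΔP = 61, V ≈ 6.51 × 61^0.66 ≈ 98.15 kt.
V₂: ΔP = 77, V ≈ 6.51 × 77^0.66 ≈ 114.46 kt.
ΔV over 36 h = 16.31 kt → 24 h equivalent = 16.31 × 24/36 ≈ 10.87 kt.
11 kt < 30 kt ⇒ not rapid intensification.

11 kt, no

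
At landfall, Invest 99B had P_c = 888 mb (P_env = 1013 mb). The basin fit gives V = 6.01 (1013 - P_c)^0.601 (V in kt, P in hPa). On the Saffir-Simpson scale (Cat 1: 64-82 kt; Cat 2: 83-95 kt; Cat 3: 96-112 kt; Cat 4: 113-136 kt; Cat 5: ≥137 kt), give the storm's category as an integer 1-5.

3

ΔP = 1013 − 888 = 125 mb.
V ≈ 6.01 × 125^0.601 = 6.01 × 18.21 ≈ 109 kt.
109 kt falls in the Category 3 band.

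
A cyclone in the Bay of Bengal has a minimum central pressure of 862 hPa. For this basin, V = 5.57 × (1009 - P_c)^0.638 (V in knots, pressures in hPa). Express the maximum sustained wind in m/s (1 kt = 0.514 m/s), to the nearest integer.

ΔP = 1009 − 862 = 147 hPa.
V ≈ 5.57 × 147^0.638 = 5.57 × 24.141 ≈ 134.463 kt.
134.463 × 0.514 ≈ 69.11 m/s → 69 m/s.

69 m/s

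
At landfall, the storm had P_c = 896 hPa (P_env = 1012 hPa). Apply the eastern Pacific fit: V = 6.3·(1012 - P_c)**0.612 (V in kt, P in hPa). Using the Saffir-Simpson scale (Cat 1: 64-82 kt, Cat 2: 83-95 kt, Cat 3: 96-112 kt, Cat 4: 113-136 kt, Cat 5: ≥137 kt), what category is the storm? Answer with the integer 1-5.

4

ΔP = 1012 − 896 = 116 hPa.
V ≈ 6.3 × 116^0.612 = 6.3 × 18.34 ≈ 116 kt.
116 kt falls in the Category 4 band.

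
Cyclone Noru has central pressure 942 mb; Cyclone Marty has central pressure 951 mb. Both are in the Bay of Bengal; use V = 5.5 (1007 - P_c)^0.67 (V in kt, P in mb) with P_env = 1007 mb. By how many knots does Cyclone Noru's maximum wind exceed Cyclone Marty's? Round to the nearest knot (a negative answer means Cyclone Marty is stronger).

9 kt

Cyclone Noru: ΔP = 65; V ≈ 5.5 × 65^0.67 ≈ 90.16 kt.
Cyclone Marty: ΔP = 56; V ≈ 5.5 × 56^0.67 ≈ 81.59 kt.
Difference ≈ 90.16 − 81.59 = 8.57 → 9 kt.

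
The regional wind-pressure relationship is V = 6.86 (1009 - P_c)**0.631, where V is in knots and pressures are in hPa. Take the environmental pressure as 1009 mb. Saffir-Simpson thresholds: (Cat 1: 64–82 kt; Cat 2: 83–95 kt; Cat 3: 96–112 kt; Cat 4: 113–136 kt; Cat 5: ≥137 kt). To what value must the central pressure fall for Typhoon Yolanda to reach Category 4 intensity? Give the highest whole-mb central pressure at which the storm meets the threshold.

924 mb

Category 4 begins at V = 113 kt.
Required ΔP = (113/6.86)^(1/0.631) = 16.472^1.585 ≈ 84.78 mb.
P_c ≤ 1009 − 84.78 = 924.22, so the highest integer P_c is 924 mb.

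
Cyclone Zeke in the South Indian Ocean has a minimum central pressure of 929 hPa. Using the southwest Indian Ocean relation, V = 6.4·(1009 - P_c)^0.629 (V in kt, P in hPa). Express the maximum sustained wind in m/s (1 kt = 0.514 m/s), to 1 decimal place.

51.8 m/s

ΔP = 1009 − 929 = 80 hPa.
V ≈ 6.4 × 80^0.629 = 6.4 × 15.741 ≈ 100.745 kt.
100.745 × 0.514 ≈ 51.78 m/s → 51.8 m/s.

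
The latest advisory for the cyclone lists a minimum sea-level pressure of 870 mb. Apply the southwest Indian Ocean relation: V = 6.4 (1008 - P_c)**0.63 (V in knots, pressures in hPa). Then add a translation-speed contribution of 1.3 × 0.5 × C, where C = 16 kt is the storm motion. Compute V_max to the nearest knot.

153 kt

ΔP = 1008 − 870 = 138 mb.
138^0.63 ≈ 22.291.
V ≈ 6.4 × 22.291 ≈ 142.7 kt.
Translation term: 1.3 × 0.5 × 16 = 10.4 kt.
Corrected V ≈ 153.1 kt → 153 kt.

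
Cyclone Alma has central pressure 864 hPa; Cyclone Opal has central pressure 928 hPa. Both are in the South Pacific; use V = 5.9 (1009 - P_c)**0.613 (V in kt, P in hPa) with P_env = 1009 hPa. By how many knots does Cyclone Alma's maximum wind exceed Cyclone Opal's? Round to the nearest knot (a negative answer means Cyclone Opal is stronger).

Cyclone Alma: ΔP = 145; V ≈ 5.9 × 145^0.613 ≈ 124.67 kt.
Cyclone Opal: ΔP = 81; V ≈ 5.9 × 81^0.613 ≈ 87.25 kt.
Difference ≈ 124.67 − 87.25 = 37.42 → 37 kt.

37 kt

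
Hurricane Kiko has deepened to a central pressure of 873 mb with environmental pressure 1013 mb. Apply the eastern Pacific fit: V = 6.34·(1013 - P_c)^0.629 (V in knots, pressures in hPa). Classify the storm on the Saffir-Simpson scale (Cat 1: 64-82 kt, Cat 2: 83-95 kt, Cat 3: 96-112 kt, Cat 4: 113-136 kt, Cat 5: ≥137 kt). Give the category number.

5

ΔP = 1013 − 873 = 140 mb.
V ≈ 6.34 × 140^0.629 = 6.34 × 22.38 ≈ 142 kt.
142 kt falls in the Category 5 band.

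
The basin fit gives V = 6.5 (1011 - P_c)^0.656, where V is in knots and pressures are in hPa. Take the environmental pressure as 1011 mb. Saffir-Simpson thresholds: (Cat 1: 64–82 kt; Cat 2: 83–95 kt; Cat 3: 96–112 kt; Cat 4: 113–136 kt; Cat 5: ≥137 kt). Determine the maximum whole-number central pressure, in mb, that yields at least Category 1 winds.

978 mb

Category 1 begins at V = 64 kt.
Required ΔP = (64/6.5)^(1/0.656) = 9.846^1.524 ≈ 32.67 mb.
P_c ≤ 1011 − 32.67 = 978.33, so the highest integer P_c is 978 mb.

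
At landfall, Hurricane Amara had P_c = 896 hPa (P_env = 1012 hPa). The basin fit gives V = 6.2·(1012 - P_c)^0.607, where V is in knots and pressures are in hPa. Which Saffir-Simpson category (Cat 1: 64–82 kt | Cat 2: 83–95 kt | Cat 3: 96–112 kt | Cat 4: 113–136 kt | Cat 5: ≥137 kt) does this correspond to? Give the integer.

ΔP = 1012 − 896 = 116 hPa.
V ≈ 6.2 × 116^0.607 = 6.2 × 17.91 ≈ 111 kt.
111 kt falls in the Category 3 band.

3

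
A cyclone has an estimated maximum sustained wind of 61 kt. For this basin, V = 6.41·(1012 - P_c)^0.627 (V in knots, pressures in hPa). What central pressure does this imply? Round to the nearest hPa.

ΔP = (V / 6.41)^(1/0.627) = (61/6.41)^1.595.
61/6.41 = 9.516; 9.516^1.595 ≈ 36.35 hPa.
P_c = 1012 − 36.35 = 975.65 ≈ 976 hPa.

976 hPa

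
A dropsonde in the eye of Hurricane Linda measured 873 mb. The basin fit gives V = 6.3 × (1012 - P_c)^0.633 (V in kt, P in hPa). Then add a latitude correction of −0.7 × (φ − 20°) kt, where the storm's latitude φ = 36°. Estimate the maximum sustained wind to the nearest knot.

132 kt

ΔP = 1012 − 873 = 139 mb.
139^0.633 ≈ 22.726.
V ≈ 6.3 × 22.726 ≈ 143.2 kt.
Latitude correction: −0.7 × (36 − 20) = -11.2 kt.
Corrected V ≈ 132 kt → 132 kt.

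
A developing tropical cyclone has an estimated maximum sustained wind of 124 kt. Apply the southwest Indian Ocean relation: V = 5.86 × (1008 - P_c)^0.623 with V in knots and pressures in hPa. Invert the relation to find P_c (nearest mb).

874 mb

ΔP = (V / 5.86)^(1/0.623) = (124/5.86)^1.605.
124/5.86 = 21.160; 21.160^1.605 ≈ 134.17 mb.
P_c = 1008 − 134.17 = 873.83 ≈ 874 mb.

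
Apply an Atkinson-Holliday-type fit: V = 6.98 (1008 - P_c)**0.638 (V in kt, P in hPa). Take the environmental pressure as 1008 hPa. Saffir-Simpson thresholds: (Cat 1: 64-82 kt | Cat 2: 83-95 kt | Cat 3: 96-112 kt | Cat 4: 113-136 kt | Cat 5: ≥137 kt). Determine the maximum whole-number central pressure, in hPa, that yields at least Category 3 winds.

947 hPa

Category 3 begins at V = 96 kt.
Required ΔP = (96/6.98)^(1/0.638) = 13.754^1.567 ≈ 60.86 hPa.
P_c ≤ 1008 − 60.86 = 947.14, so the highest integer P_c is 947 hPa.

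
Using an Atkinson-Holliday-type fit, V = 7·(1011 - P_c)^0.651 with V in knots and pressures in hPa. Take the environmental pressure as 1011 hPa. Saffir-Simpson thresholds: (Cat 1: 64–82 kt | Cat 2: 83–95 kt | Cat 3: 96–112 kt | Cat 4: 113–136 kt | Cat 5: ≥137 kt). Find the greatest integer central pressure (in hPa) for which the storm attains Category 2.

966 hPa

Category 2 begins at V = 83 kt.
Required ΔP = (83/7)^(1/0.651) = 11.857^1.536 ≈ 44.64 hPa.
P_c ≤ 1011 − 44.64 = 966.36, so the highest integer P_c is 966 hPa.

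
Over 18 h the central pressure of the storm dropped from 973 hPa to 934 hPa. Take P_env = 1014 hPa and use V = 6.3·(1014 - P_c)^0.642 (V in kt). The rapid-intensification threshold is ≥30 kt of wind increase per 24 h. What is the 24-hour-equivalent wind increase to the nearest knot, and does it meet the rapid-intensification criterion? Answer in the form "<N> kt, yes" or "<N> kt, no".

49 kt, yes

V₁: ΔP = 41, V ≈ 6.3 × 41^0.642 ≈ 68.35 kt.
V₂: ΔP = 80, V ≈ 6.3 × 80^0.642 ≈ 104.98 kt.
ΔV over 18 h = 36.63 kt → 24 h equivalent = 36.63 × 24/18 ≈ 48.84 kt.
49 kt ≥ 30 kt ⇒ rapid intensification.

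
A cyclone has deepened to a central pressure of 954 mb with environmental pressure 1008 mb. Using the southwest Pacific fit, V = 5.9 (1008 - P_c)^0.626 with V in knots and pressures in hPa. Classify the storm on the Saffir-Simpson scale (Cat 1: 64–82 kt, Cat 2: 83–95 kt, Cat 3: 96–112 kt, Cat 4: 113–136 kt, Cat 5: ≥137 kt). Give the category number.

ΔP = 1008 − 954 = 54 mb.
V ≈ 5.9 × 54^0.626 = 5.9 × 12.15 ≈ 72 kt.
72 kt falls in the Category 1 band.

1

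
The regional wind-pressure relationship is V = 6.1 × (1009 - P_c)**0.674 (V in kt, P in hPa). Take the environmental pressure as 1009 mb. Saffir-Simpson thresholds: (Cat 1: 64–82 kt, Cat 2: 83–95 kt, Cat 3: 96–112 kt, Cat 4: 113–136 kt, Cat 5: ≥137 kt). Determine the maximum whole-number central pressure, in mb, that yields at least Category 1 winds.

976 mb

Category 1 begins at V = 64 kt.
Required ΔP = (64/6.1)^(1/0.674) = 10.492^1.484 ≈ 32.71 mb.
P_c ≤ 1009 − 32.71 = 976.29, so the highest integer P_c is 976 mb.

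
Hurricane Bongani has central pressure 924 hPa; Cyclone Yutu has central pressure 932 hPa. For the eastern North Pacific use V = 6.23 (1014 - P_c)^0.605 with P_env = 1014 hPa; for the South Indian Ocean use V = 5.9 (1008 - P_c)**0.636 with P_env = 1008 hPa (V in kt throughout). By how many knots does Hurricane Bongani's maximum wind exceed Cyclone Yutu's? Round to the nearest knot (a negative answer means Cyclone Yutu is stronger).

2 kt

Hurricane Bongani: ΔP = 90; V ≈ 6.23 × 90^0.605 ≈ 94.80 kt.
Cyclone Yutu: ΔP = 76; V ≈ 5.9 × 76^0.636 ≈ 92.69 kt.
Difference ≈ 94.80 − 92.69 = 2.11 → 2 kt.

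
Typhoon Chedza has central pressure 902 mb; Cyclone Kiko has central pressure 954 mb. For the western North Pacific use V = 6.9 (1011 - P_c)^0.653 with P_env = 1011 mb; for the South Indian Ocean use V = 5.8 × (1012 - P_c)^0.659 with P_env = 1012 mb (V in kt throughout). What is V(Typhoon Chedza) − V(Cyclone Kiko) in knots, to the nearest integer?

Typhoon Chedza: ΔP = 109; V ≈ 6.9 × 109^0.653 ≈ 147.67 kt.
Cyclone Kiko: ΔP = 58; V ≈ 5.8 × 58^0.659 ≈ 84.24 kt.
Difference ≈ 147.67 − 84.24 = 63.43 → 63 kt.

63 kt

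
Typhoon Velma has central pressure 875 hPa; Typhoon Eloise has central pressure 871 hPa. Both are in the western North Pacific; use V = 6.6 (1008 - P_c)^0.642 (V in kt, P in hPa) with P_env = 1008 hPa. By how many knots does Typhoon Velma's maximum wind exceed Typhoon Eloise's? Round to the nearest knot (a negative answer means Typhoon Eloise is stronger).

Typhoon Velma: ΔP = 133; V ≈ 6.6 × 133^0.642 ≈ 152.43 kt.
Typhoon Eloise: ΔP = 137; V ≈ 6.6 × 137^0.642 ≈ 155.35 kt.
Difference ≈ 152.43 − 155.35 = -2.92 → -3 kt.

-3 kt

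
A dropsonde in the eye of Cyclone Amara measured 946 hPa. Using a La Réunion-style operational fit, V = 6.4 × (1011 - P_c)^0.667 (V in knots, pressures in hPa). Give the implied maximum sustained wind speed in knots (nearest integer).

ΔP = 1011 − 946 = 65 hPa.
65^0.667 ≈ 16.189.
V ≈ 6.4 × 16.189 ≈ 103.6 kt.

104 kt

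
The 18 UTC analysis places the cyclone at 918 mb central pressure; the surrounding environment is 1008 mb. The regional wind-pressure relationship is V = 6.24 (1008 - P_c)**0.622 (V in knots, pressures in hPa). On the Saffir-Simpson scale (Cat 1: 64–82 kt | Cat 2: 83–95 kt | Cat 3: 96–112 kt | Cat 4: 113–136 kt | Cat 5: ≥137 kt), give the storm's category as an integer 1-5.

3

ΔP = 1008 − 918 = 90 mb.
V ≈ 6.24 × 90^0.622 = 6.24 × 16.43 ≈ 102 kt.
102 kt falls in the Category 3 band.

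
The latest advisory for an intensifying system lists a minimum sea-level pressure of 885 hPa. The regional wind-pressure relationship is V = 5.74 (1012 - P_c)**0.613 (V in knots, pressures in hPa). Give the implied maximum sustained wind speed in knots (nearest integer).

ΔP = 1012 − 885 = 127 hPa.
127^0.613 ≈ 19.482.
V ≈ 5.74 × 19.482 ≈ 111.8 kt.

112 kt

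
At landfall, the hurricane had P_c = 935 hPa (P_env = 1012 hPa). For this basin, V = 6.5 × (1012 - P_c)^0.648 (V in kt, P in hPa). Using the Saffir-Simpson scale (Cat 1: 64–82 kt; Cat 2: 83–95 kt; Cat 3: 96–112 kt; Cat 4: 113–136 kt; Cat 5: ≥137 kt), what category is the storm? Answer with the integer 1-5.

ΔP = 1012 − 935 = 77 hPa.
V ≈ 6.5 × 77^0.648 = 6.5 × 16.69 ≈ 108 kt.
108 kt falls in the Category 3 band.

3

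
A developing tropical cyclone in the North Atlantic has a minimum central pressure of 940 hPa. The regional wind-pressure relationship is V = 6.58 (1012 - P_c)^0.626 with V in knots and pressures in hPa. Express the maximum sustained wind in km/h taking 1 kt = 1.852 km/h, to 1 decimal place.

177.2 km/h

ΔP = 1012 − 940 = 72 hPa.
V ≈ 6.58 × 72^0.626 = 6.58 × 14.544 ≈ 95.701 kt.
95.701 × 1.852 ≈ 177.24 km/h → 177.2 km/h.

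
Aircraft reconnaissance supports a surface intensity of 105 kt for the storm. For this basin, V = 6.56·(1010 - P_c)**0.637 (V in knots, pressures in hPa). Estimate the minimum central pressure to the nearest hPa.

932 hPa

ΔP = (V / 6.56)^(1/0.637) = (105/6.56)^1.570.
105/6.56 = 16.006; 16.006^1.570 ≈ 77.72 hPa.
P_c = 1010 − 77.72 = 932.28 ≈ 932 hPa.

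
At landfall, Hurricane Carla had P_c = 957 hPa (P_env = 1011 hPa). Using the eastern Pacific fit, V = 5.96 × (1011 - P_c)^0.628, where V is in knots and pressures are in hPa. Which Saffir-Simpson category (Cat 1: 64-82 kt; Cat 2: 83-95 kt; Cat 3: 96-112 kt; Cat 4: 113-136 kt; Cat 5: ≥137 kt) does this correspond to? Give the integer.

1

ΔP = 1011 − 957 = 54 hPa.
V ≈ 5.96 × 54^0.628 = 5.96 × 12.24 ≈ 73 kt.
73 kt falls in the Category 1 band.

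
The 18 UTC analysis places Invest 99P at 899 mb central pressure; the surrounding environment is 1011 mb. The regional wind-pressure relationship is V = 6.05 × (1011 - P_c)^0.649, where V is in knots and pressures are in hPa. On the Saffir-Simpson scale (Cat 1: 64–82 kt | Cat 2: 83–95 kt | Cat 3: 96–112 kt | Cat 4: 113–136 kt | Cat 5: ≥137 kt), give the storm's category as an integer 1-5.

4

ΔP = 1011 − 899 = 112 mb.
V ≈ 6.05 × 112^0.649 = 6.05 × 21.38 ≈ 129 kt.
129 kt falls in the Category 4 band.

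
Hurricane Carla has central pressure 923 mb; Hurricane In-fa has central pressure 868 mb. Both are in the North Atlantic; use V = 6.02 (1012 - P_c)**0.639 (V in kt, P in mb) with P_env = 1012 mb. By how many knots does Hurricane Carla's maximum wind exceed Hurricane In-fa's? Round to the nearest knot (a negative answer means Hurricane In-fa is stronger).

Hurricane Carla: ΔP = 89; V ≈ 6.02 × 89^0.639 ≈ 105.99 kt.
Hurricane In-fa: ΔP = 144; V ≈ 6.02 × 144^0.639 ≈ 144.14 kt.
Difference ≈ 105.99 − 144.14 = -38.15 → -38 kt.

-38 kt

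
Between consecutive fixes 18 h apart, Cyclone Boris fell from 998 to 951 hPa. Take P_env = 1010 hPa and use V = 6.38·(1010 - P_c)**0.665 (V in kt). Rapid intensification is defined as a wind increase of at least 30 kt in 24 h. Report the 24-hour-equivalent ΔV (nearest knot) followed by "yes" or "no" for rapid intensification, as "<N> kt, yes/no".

84 kt, yes

V₁: ΔP = 12, V ≈ 6.38 × 12^0.665 ≈ 33.30 kt.
V₂: ΔP = 59, V ≈ 6.38 × 59^0.665 ≈ 96.04 kt.
ΔV over 18 h = 62.74 kt → 24 h equivalent = 62.74 × 24/18 ≈ 83.65 kt.
84 kt ≥ 30 kt ⇒ rapid intensification.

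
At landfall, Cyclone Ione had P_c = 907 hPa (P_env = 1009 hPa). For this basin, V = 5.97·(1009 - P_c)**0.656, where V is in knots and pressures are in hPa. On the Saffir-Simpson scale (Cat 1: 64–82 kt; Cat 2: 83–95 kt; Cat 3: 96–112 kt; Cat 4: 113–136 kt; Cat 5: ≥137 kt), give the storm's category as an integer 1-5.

4

ΔP = 1009 − 907 = 102 hPa.
V ≈ 5.97 × 102^0.656 = 5.97 × 20.78 ≈ 124 kt.
124 kt falls in the Category 4 band.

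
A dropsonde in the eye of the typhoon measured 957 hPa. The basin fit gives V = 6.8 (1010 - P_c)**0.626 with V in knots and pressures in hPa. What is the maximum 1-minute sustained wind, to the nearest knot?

ΔP = 1010 − 957 = 53 hPa.
53^0.626 ≈ 12.006.
V ≈ 6.8 × 12.006 ≈ 81.6 kt.

82 kt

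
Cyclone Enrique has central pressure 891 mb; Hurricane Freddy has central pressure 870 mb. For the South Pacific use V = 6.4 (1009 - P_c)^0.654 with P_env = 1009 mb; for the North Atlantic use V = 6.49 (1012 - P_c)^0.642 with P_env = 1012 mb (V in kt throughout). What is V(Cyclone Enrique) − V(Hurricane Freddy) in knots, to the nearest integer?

-11 kt

Cyclone Enrique: ΔP = 118; V ≈ 6.4 × 118^0.654 ≈ 144.94 kt.
Hurricane Freddy: ΔP = 142; V ≈ 6.49 × 142^0.642 ≈ 156.32 kt.
Difference ≈ 144.94 − 156.32 = -11.38 → -11 kt.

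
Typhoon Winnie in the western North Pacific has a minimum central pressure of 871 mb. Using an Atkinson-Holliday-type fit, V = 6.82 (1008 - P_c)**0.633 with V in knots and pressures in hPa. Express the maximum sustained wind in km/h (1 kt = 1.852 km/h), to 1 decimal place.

284.4 km/h

ΔP = 1008 − 871 = 137 mb.
V ≈ 6.82 × 137^0.633 = 6.82 × 22.519 ≈ 153.578 kt.
153.578 × 1.852 ≈ 284.43 km/h → 284.4 km/h.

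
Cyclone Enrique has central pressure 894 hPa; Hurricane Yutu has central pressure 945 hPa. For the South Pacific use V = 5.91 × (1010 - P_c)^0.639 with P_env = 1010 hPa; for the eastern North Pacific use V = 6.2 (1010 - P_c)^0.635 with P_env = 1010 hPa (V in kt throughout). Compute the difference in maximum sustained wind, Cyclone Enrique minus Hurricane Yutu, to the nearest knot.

35 kt

Cyclone Enrique: ΔP = 116; V ≈ 5.91 × 116^0.639 ≈ 123.25 kt.
Hurricane Yutu: ΔP = 65; V ≈ 6.2 × 65^0.635 ≈ 87.82 kt.
Difference ≈ 123.25 − 87.82 = 35.43 → 35 kt.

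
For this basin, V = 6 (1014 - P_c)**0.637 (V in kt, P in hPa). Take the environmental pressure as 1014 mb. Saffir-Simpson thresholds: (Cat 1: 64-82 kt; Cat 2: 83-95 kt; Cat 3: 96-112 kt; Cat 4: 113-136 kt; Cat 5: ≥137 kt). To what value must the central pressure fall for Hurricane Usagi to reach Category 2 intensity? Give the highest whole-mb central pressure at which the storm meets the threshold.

Category 2 begins at V = 83 kt.
Required ΔP = (83/6)^(1/0.637) = 13.833^1.570 ≈ 61.82 mb.
P_c ≤ 1014 − 61.82 = 952.18, so the highest integer P_c is 952 mb.

952 mb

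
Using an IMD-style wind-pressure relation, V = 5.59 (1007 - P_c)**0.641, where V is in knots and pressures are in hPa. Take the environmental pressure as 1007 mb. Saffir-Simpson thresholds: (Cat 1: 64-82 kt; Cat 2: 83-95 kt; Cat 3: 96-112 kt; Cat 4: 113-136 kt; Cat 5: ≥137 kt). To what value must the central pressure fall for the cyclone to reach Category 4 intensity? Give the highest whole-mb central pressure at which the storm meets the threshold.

898 mb

Category 4 begins at V = 113 kt.
Required ΔP = (113/5.59)^(1/0.641) = 20.215^1.560 ≈ 108.87 mb.
P_c ≤ 1007 − 108.87 = 898.13, so the highest integer P_c is 898 mb.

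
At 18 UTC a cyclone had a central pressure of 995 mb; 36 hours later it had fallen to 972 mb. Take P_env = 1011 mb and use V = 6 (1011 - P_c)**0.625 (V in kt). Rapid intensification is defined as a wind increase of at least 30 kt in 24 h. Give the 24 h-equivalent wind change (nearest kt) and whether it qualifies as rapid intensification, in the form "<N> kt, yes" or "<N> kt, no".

V₁: ΔP = 16, V ≈ 6 × 16^0.625 ≈ 33.94 kt.
V₂: ΔP = 39, V ≈ 6 × 39^0.625 ≈ 59.23 kt.
ΔV over 36 h = 25.29 kt → 24 h equivalent = 25.29 × 24/36 ≈ 16.86 kt.
17 kt < 30 kt ⇒ not rapid intensification.

17 kt, no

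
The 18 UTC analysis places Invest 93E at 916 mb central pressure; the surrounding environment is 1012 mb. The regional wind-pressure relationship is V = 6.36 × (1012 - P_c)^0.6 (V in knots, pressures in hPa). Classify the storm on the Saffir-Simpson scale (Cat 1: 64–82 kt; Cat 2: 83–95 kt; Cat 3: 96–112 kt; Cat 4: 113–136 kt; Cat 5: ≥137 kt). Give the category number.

ΔP = 1012 − 916 = 96 mb.
V ≈ 6.36 × 96^0.6 = 6.36 × 15.47 ≈ 98 kt.
98 kt falls in the Category 3 band.

3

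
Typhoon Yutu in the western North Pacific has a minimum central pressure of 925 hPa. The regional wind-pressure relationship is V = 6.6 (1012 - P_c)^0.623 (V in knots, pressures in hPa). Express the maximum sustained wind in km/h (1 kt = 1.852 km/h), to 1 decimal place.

ΔP = 1012 − 925 = 87 hPa.
V ≈ 6.6 × 87^0.623 = 6.6 × 16.156 ≈ 106.626 kt.
106.626 × 1.852 ≈ 197.47 km/h → 197.5 km/h.

197.5 km/h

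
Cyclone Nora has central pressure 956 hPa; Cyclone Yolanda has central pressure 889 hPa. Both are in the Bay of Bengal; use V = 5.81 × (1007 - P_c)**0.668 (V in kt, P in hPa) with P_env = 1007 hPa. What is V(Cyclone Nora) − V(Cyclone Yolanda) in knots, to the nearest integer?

-60 kt

Cyclone Nora: ΔP = 51; V ≈ 5.81 × 51^0.668 ≈ 80.32 kt.
Cyclone Yolanda: ΔP = 118; V ≈ 5.81 × 118^0.668 ≈ 140.67 kt.
Difference ≈ 80.32 − 140.67 = -60.35 → -60 kt.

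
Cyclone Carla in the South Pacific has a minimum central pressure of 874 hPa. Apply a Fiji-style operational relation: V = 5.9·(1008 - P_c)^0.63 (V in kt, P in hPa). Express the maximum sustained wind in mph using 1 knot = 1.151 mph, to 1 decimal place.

148.6 mph

ΔP = 1008 − 874 = 134 hPa.
V ≈ 5.9 × 134^0.63 = 5.9 × 21.881 ≈ 129.101 kt.
129.101 × 1.151 ≈ 148.59 mph → 148.6 mph.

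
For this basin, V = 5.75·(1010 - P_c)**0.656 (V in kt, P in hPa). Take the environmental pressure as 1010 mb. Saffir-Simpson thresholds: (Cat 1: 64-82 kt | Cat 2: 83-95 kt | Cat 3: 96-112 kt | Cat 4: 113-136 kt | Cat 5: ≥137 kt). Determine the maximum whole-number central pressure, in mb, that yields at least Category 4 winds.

Category 4 begins at V = 113 kt.
Required ΔP = (113/5.75)^(1/0.656) = 19.652^1.524 ≈ 93.68 mb.
P_c ≤ 1010 − 93.68 = 916.32, so the highest integer P_c is 916 mb.

916 mb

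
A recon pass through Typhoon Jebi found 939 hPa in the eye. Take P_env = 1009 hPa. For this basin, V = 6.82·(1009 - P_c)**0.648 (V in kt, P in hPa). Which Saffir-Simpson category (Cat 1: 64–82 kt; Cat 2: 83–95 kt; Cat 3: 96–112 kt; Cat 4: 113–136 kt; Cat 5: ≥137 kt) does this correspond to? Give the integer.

3

ΔP = 1009 − 939 = 70 hPa.
V ≈ 6.82 × 70^0.648 = 6.82 × 15.69 ≈ 107 kt.
107 kt falls in the Category 3 band.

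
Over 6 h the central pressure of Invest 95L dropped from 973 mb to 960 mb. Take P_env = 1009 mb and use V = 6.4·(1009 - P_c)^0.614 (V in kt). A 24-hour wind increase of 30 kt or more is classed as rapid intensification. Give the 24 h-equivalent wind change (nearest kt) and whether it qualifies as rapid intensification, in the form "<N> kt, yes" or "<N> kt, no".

48 kt, yes

V₁: ΔP = 36, V ≈ 6.4 × 36^0.614 ≈ 57.78 kt.
V₂: ΔP = 49, V ≈ 6.4 × 49^0.614 ≈ 69.82 kt.
ΔV over 6 h = 12.04 kt → 24 h equivalent = 12.04 × 24/6 ≈ 48.16 kt.
48 kt ≥ 30 kt ⇒ rapid intensification.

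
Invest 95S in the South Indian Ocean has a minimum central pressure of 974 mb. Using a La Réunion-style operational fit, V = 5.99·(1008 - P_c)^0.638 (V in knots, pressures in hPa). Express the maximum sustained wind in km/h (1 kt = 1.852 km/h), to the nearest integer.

105 km/h

ΔP = 1008 − 974 = 34 mb.
V ≈ 5.99 × 34^0.638 = 5.99 × 9.486 ≈ 56.821 kt.
56.821 × 1.852 ≈ 105.23 km/h → 105 km/h.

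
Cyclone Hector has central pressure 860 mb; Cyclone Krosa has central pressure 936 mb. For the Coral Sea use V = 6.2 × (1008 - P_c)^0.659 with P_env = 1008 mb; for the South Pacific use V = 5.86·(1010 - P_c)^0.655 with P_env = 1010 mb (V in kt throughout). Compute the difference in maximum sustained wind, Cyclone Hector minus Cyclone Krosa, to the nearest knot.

Cyclone Hector: ΔP = 148; V ≈ 6.2 × 148^0.659 ≈ 166.95 kt.
Cyclone Krosa: ΔP = 74; V ≈ 5.86 × 74^0.655 ≈ 98.23 kt.
Difference ≈ 166.95 − 98.23 = 68.72 → 69 kt.

69 kt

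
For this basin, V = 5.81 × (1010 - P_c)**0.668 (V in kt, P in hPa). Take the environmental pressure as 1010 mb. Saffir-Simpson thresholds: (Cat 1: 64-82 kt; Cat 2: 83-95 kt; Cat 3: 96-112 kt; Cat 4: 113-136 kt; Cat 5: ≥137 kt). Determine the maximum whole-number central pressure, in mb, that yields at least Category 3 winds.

943 mb

Category 3 begins at V = 96 kt.
Required ΔP = (96/5.81)^(1/0.668) = 16.523^1.497 ≈ 66.60 mb.
P_c ≤ 1010 − 66.60 = 943.40, so the highest integer P_c is 943 mb.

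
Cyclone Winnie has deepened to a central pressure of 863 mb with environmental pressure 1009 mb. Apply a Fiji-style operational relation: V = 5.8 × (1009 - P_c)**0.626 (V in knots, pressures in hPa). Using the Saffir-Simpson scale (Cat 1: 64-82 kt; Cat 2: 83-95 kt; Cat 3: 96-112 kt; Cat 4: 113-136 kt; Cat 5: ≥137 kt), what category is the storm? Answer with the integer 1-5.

ΔP = 1009 − 863 = 146 mb.
V ≈ 5.8 × 146^0.626 = 5.8 × 22.64 ≈ 131 kt.
131 kt falls in the Category 4 band.

4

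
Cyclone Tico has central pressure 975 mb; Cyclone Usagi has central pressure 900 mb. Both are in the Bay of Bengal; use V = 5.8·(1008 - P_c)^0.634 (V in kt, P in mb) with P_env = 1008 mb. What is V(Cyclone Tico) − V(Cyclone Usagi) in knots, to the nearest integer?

-60 kt

Cyclone Tico: ΔP = 33; V ≈ 5.8 × 33^0.634 ≈ 53.23 kt.
Cyclone Usagi: ΔP = 108; V ≈ 5.8 × 108^0.634 ≈ 112.88 kt.
Difference ≈ 53.23 − 112.88 = -59.65 → -60 kt.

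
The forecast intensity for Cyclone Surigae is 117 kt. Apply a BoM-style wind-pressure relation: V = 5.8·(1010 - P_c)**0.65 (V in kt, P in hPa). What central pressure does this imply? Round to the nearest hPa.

908 hPa

ΔP = (V / 5.8)^(1/0.65) = (117/5.8)^1.538.
117/5.8 = 20.172; 20.172^1.538 ≈ 101.70 hPa.
P_c = 1010 − 101.70 = 908.30 ≈ 908 hPa.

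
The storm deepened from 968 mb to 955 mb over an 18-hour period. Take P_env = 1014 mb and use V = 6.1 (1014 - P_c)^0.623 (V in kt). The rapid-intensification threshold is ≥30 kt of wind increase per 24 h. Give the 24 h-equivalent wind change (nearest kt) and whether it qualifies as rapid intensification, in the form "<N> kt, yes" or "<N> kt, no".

15 kt, no

V₁: ΔP = 46, V ≈ 6.1 × 46^0.623 ≈ 66.26 kt.
V₂: ΔP = 59, V ≈ 6.1 × 59^0.623 ≈ 77.37 kt.
ΔV over 18 h = 11.11 kt → 24 h equivalent = 11.11 × 24/18 ≈ 14.81 kt.
15 kt < 30 kt ⇒ not rapid intensification.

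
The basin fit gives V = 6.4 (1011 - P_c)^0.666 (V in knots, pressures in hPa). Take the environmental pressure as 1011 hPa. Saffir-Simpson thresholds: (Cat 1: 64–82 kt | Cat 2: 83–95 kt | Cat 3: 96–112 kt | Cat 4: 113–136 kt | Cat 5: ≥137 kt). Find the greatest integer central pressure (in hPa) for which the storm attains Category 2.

Category 2 begins at V = 83 kt.
Required ΔP = (83/6.4)^(1/0.666) = 12.969^1.502 ≈ 46.88 hPa.
P_c ≤ 1011 − 46.88 = 964.12, so the highest integer P_c is 964 hPa.

964 hPa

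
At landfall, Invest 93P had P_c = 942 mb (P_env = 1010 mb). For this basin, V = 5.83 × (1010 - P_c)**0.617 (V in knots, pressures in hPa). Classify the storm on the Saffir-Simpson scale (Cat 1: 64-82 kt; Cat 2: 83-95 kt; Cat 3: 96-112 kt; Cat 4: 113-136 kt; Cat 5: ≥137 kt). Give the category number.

ΔP = 1010 − 942 = 68 mb.
V ≈ 5.83 × 68^0.617 = 5.83 × 13.51 ≈ 79 kt.
79 kt falls in the Category 1 band.

1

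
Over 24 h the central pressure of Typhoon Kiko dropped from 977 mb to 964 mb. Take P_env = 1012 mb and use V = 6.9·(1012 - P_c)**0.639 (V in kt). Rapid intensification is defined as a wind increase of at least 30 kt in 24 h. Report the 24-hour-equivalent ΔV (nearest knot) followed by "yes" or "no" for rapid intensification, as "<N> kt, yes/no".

V₁: ΔP = 35, V ≈ 6.9 × 35^0.639 ≈ 66.91 kt.
V₂: ΔP = 48, V ≈ 6.9 × 48^0.639 ≈ 81.88 kt.
ΔV over 24 h = 14.97 kt → 24 h equivalent = 14.97 × 24/24 ≈ 14.97 kt.
15 kt < 30 kt ⇒ not rapid intensification.

15 kt, no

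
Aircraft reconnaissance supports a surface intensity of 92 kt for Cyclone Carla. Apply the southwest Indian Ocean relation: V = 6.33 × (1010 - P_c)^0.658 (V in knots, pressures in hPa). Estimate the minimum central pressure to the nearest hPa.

ΔP = (V / 6.33)^(1/0.658) = (92/6.33)^1.520.
92/6.33 = 14.534; 14.534^1.520 ≈ 58.42 hPa.
P_c = 1010 − 58.42 = 951.58 ≈ 952 hPa.

952 hPa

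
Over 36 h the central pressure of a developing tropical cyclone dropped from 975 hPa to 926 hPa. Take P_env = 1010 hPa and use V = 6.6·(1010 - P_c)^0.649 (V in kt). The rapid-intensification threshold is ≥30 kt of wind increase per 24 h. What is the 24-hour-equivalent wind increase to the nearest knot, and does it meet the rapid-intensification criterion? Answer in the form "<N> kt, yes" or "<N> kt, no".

34 kt, yes

V₁: ΔP = 35, V ≈ 6.6 × 35^0.649 ≈ 66.32 kt.
V₂: ΔP = 84, V ≈ 6.6 × 84^0.649 ≈ 117.06 kt.
ΔV over 36 h = 50.74 kt → 24 h equivalent = 50.74 × 24/36 ≈ 33.83 kt.
34 kt ≥ 30 kt ⇒ rapid intensification.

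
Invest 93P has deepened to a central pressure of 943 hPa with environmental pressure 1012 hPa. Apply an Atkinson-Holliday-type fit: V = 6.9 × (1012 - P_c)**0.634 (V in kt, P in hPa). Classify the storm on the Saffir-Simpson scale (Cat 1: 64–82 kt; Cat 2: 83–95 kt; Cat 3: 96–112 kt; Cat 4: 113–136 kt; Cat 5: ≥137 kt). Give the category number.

3

ΔP = 1012 − 943 = 69 hPa.
V ≈ 6.9 × 69^0.634 = 6.9 × 14.65 ≈ 101 kt.
101 kt falls in the Category 3 band.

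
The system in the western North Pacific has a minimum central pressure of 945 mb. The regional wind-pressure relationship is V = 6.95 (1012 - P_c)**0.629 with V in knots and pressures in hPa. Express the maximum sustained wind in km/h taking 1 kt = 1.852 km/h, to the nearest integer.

ΔP = 1012 − 945 = 67 mb.
V ≈ 6.95 × 67^0.629 = 6.95 × 14.080 ≈ 97.856 kt.
97.856 × 1.852 ≈ 181.23 km/h → 181 km/h.

181 km/h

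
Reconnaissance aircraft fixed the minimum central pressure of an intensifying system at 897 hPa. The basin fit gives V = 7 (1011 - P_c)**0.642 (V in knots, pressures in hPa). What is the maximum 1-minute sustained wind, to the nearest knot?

146 kt

ΔP = 1011 − 897 = 114 hPa.
114^0.642 ≈ 20.919.
V ≈ 7 × 20.919 ≈ 146.4 kt.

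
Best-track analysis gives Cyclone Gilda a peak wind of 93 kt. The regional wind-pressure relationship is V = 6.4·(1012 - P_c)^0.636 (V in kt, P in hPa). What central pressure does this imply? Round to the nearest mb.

ΔP = (V / 6.4)^(1/0.636) = (93/6.4)^1.572.
93/6.4 = 14.531; 14.531^1.572 ≈ 67.22 mb.
P_c = 1012 − 67.22 = 944.78 ≈ 945 mb.

945 mb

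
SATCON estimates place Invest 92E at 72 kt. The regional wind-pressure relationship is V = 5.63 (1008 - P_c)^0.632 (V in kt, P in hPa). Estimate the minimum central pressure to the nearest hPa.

952 hPa

ΔP = (V / 5.63)^(1/0.632) = (72/5.63)^1.582.
72/5.63 = 12.789; 12.789^1.582 ≈ 56.40 hPa.
P_c = 1008 − 56.40 = 951.60 ≈ 952 hPa.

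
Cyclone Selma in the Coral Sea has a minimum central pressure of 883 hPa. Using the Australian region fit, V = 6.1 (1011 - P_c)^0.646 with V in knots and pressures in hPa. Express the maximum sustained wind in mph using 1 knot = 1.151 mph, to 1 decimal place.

161.3 mph

ΔP = 1011 − 883 = 128 hPa.
V ≈ 6.1 × 128^0.646 = 6.1 × 22.975 ≈ 140.148 kt.
140.148 × 1.151 ≈ 161.31 mph → 161.3 mph.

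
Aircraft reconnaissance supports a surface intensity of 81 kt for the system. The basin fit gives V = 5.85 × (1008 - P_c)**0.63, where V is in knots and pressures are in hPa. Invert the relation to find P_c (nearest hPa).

943 hPa

ΔP = (V / 5.85)^(1/0.63) = (81/5.85)^1.587.
81/5.85 = 13.846; 13.846^1.587 ≈ 64.81 hPa.
P_c = 1008 − 64.81 = 943.19 ≈ 943 hPa.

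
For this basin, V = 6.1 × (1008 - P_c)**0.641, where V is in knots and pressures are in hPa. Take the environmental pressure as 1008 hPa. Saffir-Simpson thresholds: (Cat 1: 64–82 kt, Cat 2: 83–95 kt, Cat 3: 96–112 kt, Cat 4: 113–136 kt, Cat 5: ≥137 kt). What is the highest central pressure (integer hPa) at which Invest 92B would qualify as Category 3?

Category 3 begins at V = 96 kt.
Required ΔP = (96/6.1)^(1/0.641) = 15.738^1.560 ≈ 73.67 hPa.
P_c ≤ 1008 − 73.67 = 934.33, so the highest integer P_c is 934 hPa.

934 hPa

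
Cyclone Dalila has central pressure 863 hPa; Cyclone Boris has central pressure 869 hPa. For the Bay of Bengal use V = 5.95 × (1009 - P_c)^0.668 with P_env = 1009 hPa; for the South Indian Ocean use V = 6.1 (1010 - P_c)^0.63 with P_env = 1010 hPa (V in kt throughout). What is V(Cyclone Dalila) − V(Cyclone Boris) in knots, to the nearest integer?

Cyclone Dalila: ΔP = 146; V ≈ 5.95 × 146^0.668 ≈ 166.08 kt.
Cyclone Boris: ΔP = 141; V ≈ 6.1 × 141^0.63 ≈ 137.83 kt.
Difference ≈ 166.08 − 137.83 = 28.25 → 28 kt.

28 kt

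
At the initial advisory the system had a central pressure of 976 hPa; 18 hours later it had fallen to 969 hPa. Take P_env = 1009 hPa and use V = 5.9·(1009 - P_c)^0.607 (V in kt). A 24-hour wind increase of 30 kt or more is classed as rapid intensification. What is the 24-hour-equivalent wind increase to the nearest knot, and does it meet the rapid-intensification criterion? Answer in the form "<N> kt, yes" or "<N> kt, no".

V₁: ΔP = 33, V ≈ 5.9 × 33^0.607 ≈ 49.27 kt.
V₂: ΔP = 40, V ≈ 5.9 × 40^0.607 ≈ 55.37 kt.
ΔV over 18 h = 6.10 kt → 24 h equivalent = 6.10 × 24/18 ≈ 8.13 kt.
8 kt < 30 kt ⇒ not rapid intensification.

8 kt, no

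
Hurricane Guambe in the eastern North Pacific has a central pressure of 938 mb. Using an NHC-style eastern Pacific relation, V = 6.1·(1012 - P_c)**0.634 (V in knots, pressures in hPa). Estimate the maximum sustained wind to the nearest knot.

ΔP = 1012 − 938 = 74 mb.
74^0.634 ≈ 15.314.
V ≈ 6.1 × 15.314 ≈ 93.4 kt.

93 kt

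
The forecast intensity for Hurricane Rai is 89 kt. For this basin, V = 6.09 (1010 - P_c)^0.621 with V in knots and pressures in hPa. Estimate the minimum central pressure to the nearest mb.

935 mb

ΔP = (V / 6.09)^(1/0.621) = (89/6.09)^1.610.
89/6.09 = 14.614; 14.614^1.610 ≈ 75.10 mb.
P_c = 1010 − 75.10 = 934.90 ≈ 935 mb.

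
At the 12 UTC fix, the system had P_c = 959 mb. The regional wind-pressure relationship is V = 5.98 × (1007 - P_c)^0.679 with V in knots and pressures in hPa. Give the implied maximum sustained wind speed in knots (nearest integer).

ΔP = 1007 − 959 = 48 mb.
48^0.679 ≈ 13.854.
V ≈ 5.98 × 13.854 ≈ 82.8 kt.

83 kt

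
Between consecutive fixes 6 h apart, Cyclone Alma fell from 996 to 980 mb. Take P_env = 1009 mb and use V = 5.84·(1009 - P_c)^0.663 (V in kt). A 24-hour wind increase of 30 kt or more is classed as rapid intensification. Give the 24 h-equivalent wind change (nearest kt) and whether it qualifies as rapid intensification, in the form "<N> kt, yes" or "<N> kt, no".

90 kt, yes

V₁: ΔP = 13, V ≈ 5.84 × 13^0.663 ≈ 31.99 kt.
V₂: ΔP = 29, V ≈ 5.84 × 29^0.663 ≈ 54.45 kt.
ΔV over 6 h = 22.46 kt → 24 h equivalent = 22.46 × 24/6 ≈ 89.84 kt.
90 kt ≥ 30 kt ⇒ rapid intensification.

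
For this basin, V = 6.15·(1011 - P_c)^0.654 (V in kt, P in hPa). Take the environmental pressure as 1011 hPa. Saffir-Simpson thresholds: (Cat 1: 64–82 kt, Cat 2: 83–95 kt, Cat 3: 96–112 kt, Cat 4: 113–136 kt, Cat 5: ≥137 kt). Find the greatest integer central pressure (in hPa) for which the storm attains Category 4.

925 hPa

Category 4 begins at V = 113 kt.
Required ΔP = (113/6.15)^(1/0.654) = 18.374^1.529 ≈ 85.71 hPa.
P_c ≤ 1011 − 85.71 = 925.29, so the highest integer P_c is 925 hPa.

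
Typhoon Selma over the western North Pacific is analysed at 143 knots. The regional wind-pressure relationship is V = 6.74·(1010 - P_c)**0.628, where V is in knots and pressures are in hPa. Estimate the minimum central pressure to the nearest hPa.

ΔP = (V / 6.74)^(1/0.628) = (143/6.74)^1.592.
143/6.74 = 21.217; 21.217^1.592 ≈ 129.58 hPa.
P_c = 1010 − 129.58 = 880.42 ≈ 880 hPa.

880 hPa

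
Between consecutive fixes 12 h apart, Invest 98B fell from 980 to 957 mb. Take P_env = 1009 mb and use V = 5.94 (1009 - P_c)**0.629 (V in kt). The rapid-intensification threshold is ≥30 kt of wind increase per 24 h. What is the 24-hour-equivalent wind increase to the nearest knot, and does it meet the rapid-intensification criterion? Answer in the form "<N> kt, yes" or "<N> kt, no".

V₁: ΔP = 29, V ≈ 5.94 × 29^0.629 ≈ 49.39 kt.
V₂: ΔP = 52, V ≈ 5.94 × 52^0.629 ≈ 71.31 kt.
ΔV over 12 h = 21.92 kt → 24 h equivalent = 21.92 × 24/12 ≈ 43.84 kt.
44 kt ≥ 30 kt ⇒ rapid intensification.

44 kt, yes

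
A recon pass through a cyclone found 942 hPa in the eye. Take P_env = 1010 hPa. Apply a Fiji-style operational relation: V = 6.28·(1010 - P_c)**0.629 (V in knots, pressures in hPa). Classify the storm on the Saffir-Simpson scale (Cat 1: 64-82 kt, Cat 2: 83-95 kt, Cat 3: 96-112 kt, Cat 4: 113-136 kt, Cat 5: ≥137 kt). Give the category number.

ΔP = 1010 − 942 = 68 hPa.
V ≈ 6.28 × 68^0.629 = 6.28 × 14.21 ≈ 89 kt.
89 kt falls in the Category 2 band.

2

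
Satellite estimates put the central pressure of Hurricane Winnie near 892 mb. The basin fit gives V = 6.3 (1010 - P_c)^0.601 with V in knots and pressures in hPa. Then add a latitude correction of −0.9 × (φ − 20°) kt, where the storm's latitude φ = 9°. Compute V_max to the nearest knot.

121 kt

ΔP = 1010 − 892 = 118 mb.
118^0.601 ≈ 17.587.
V ≈ 6.3 × 17.587 ≈ 110.8 kt.
Latitude correction: −0.9 × (9 − 20) = 9.9 kt.
Corrected V ≈ 120.7 kt → 121 kt.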